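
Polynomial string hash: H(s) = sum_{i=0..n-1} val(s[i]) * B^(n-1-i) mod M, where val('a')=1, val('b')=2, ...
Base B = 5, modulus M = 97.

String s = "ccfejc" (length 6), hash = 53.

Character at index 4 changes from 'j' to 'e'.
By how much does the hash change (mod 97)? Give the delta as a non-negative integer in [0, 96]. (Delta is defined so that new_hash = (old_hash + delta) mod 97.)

Delta formula: (val(new) - val(old)) * B^(n-1-k) mod M
  val('e') - val('j') = 5 - 10 = -5
  B^(n-1-k) = 5^1 mod 97 = 5
  Delta = -5 * 5 mod 97 = 72

Answer: 72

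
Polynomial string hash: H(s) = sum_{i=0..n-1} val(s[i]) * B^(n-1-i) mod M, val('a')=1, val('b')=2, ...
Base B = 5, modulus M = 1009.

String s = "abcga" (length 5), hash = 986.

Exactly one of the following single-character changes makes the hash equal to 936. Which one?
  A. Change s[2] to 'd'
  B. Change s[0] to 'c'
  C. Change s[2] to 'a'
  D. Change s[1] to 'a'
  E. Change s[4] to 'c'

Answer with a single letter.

Answer: C

Derivation:
Option A: s[2]='c'->'d', delta=(4-3)*5^2 mod 1009 = 25, hash=986+25 mod 1009 = 2
Option B: s[0]='a'->'c', delta=(3-1)*5^4 mod 1009 = 241, hash=986+241 mod 1009 = 218
Option C: s[2]='c'->'a', delta=(1-3)*5^2 mod 1009 = 959, hash=986+959 mod 1009 = 936 <-- target
Option D: s[1]='b'->'a', delta=(1-2)*5^3 mod 1009 = 884, hash=986+884 mod 1009 = 861
Option E: s[4]='a'->'c', delta=(3-1)*5^0 mod 1009 = 2, hash=986+2 mod 1009 = 988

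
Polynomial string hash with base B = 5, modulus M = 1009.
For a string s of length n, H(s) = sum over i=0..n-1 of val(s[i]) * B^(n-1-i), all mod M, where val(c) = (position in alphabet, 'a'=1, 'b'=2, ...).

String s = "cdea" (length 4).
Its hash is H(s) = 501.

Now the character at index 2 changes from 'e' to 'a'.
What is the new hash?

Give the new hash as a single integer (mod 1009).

val('e') = 5, val('a') = 1
Position k = 2, exponent = n-1-k = 1
B^1 mod M = 5^1 mod 1009 = 5
Delta = (1 - 5) * 5 mod 1009 = 989
New hash = (501 + 989) mod 1009 = 481

Answer: 481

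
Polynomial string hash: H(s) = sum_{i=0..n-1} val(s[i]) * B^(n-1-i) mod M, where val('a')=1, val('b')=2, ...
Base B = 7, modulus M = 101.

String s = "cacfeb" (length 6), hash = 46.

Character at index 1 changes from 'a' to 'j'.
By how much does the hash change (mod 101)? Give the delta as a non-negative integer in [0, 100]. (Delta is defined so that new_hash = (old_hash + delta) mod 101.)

Delta formula: (val(new) - val(old)) * B^(n-1-k) mod M
  val('j') - val('a') = 10 - 1 = 9
  B^(n-1-k) = 7^4 mod 101 = 78
  Delta = 9 * 78 mod 101 = 96

Answer: 96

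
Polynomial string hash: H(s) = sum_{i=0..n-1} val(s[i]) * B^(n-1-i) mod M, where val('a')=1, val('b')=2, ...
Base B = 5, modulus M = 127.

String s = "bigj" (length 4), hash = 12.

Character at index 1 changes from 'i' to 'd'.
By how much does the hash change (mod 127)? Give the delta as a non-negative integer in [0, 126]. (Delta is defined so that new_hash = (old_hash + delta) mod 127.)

Answer: 2

Derivation:
Delta formula: (val(new) - val(old)) * B^(n-1-k) mod M
  val('d') - val('i') = 4 - 9 = -5
  B^(n-1-k) = 5^2 mod 127 = 25
  Delta = -5 * 25 mod 127 = 2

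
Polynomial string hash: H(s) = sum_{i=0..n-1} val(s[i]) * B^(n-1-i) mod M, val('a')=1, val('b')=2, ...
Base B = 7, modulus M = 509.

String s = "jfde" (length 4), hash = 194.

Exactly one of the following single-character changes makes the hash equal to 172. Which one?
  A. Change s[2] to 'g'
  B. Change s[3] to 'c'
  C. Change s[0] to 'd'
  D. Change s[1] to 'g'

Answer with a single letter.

Answer: C

Derivation:
Option A: s[2]='d'->'g', delta=(7-4)*7^1 mod 509 = 21, hash=194+21 mod 509 = 215
Option B: s[3]='e'->'c', delta=(3-5)*7^0 mod 509 = 507, hash=194+507 mod 509 = 192
Option C: s[0]='j'->'d', delta=(4-10)*7^3 mod 509 = 487, hash=194+487 mod 509 = 172 <-- target
Option D: s[1]='f'->'g', delta=(7-6)*7^2 mod 509 = 49, hash=194+49 mod 509 = 243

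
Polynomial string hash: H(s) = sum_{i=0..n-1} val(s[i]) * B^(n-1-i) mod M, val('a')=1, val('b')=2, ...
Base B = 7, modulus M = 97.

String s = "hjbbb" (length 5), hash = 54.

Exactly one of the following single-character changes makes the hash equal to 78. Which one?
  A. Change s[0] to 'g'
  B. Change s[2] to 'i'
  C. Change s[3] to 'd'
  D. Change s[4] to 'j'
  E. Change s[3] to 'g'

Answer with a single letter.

Answer: A

Derivation:
Option A: s[0]='h'->'g', delta=(7-8)*7^4 mod 97 = 24, hash=54+24 mod 97 = 78 <-- target
Option B: s[2]='b'->'i', delta=(9-2)*7^2 mod 97 = 52, hash=54+52 mod 97 = 9
Option C: s[3]='b'->'d', delta=(4-2)*7^1 mod 97 = 14, hash=54+14 mod 97 = 68
Option D: s[4]='b'->'j', delta=(10-2)*7^0 mod 97 = 8, hash=54+8 mod 97 = 62
Option E: s[3]='b'->'g', delta=(7-2)*7^1 mod 97 = 35, hash=54+35 mod 97 = 89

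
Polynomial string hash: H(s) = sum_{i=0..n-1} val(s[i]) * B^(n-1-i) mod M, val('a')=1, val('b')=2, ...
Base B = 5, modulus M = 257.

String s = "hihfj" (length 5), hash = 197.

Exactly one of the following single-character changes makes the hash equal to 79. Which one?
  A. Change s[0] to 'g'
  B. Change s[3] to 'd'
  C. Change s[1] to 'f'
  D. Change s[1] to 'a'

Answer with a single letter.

Answer: C

Derivation:
Option A: s[0]='h'->'g', delta=(7-8)*5^4 mod 257 = 146, hash=197+146 mod 257 = 86
Option B: s[3]='f'->'d', delta=(4-6)*5^1 mod 257 = 247, hash=197+247 mod 257 = 187
Option C: s[1]='i'->'f', delta=(6-9)*5^3 mod 257 = 139, hash=197+139 mod 257 = 79 <-- target
Option D: s[1]='i'->'a', delta=(1-9)*5^3 mod 257 = 28, hash=197+28 mod 257 = 225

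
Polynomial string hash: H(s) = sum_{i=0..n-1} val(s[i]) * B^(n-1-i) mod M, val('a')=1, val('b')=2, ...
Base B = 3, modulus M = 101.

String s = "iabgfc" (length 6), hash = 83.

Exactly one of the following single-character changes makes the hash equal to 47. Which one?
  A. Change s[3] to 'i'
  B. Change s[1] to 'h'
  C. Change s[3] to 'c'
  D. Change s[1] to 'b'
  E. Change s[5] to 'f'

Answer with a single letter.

Answer: C

Derivation:
Option A: s[3]='g'->'i', delta=(9-7)*3^2 mod 101 = 18, hash=83+18 mod 101 = 0
Option B: s[1]='a'->'h', delta=(8-1)*3^4 mod 101 = 62, hash=83+62 mod 101 = 44
Option C: s[3]='g'->'c', delta=(3-7)*3^2 mod 101 = 65, hash=83+65 mod 101 = 47 <-- target
Option D: s[1]='a'->'b', delta=(2-1)*3^4 mod 101 = 81, hash=83+81 mod 101 = 63
Option E: s[5]='c'->'f', delta=(6-3)*3^0 mod 101 = 3, hash=83+3 mod 101 = 86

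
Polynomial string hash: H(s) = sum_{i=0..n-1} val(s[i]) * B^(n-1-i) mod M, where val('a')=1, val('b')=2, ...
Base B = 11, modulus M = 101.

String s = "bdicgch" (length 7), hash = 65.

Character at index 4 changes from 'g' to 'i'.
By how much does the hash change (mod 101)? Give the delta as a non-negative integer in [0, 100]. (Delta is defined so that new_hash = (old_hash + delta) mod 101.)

Answer: 40

Derivation:
Delta formula: (val(new) - val(old)) * B^(n-1-k) mod M
  val('i') - val('g') = 9 - 7 = 2
  B^(n-1-k) = 11^2 mod 101 = 20
  Delta = 2 * 20 mod 101 = 40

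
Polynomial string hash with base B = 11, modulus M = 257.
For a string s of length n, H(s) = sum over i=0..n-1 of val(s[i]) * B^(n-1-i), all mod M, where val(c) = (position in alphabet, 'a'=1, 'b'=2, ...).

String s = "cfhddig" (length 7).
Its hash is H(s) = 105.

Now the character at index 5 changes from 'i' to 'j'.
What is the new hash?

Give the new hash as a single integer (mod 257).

Answer: 116

Derivation:
val('i') = 9, val('j') = 10
Position k = 5, exponent = n-1-k = 1
B^1 mod M = 11^1 mod 257 = 11
Delta = (10 - 9) * 11 mod 257 = 11
New hash = (105 + 11) mod 257 = 116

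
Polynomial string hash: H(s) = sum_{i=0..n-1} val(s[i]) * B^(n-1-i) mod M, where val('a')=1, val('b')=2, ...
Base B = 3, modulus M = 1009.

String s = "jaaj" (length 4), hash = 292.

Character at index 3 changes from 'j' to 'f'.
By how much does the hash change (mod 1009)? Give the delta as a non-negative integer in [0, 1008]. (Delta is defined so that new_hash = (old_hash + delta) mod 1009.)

Delta formula: (val(new) - val(old)) * B^(n-1-k) mod M
  val('f') - val('j') = 6 - 10 = -4
  B^(n-1-k) = 3^0 mod 1009 = 1
  Delta = -4 * 1 mod 1009 = 1005

Answer: 1005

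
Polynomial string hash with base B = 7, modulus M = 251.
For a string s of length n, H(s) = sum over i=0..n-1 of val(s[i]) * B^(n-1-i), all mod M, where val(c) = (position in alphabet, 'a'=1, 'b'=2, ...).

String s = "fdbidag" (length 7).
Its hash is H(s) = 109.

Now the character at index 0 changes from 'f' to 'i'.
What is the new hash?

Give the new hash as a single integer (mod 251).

val('f') = 6, val('i') = 9
Position k = 0, exponent = n-1-k = 6
B^6 mod M = 7^6 mod 251 = 181
Delta = (9 - 6) * 181 mod 251 = 41
New hash = (109 + 41) mod 251 = 150

Answer: 150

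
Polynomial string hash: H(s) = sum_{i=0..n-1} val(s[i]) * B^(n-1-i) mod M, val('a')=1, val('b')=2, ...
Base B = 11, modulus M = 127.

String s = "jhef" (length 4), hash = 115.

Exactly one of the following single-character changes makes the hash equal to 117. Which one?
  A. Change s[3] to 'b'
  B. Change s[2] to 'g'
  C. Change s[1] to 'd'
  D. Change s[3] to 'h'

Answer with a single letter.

Option A: s[3]='f'->'b', delta=(2-6)*11^0 mod 127 = 123, hash=115+123 mod 127 = 111
Option B: s[2]='e'->'g', delta=(7-5)*11^1 mod 127 = 22, hash=115+22 mod 127 = 10
Option C: s[1]='h'->'d', delta=(4-8)*11^2 mod 127 = 24, hash=115+24 mod 127 = 12
Option D: s[3]='f'->'h', delta=(8-6)*11^0 mod 127 = 2, hash=115+2 mod 127 = 117 <-- target

Answer: D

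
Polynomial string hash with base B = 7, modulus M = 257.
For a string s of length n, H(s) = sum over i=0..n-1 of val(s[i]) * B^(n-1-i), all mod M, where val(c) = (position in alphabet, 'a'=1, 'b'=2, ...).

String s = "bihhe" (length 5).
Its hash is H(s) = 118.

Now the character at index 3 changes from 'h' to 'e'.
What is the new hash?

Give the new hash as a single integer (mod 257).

val('h') = 8, val('e') = 5
Position k = 3, exponent = n-1-k = 1
B^1 mod M = 7^1 mod 257 = 7
Delta = (5 - 8) * 7 mod 257 = 236
New hash = (118 + 236) mod 257 = 97

Answer: 97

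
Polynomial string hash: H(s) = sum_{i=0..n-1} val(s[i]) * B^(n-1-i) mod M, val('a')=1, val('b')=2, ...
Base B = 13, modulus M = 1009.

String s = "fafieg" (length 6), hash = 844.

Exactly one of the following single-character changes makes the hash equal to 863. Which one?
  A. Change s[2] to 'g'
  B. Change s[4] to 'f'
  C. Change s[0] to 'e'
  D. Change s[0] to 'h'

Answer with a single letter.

Answer: C

Derivation:
Option A: s[2]='f'->'g', delta=(7-6)*13^3 mod 1009 = 179, hash=844+179 mod 1009 = 14
Option B: s[4]='e'->'f', delta=(6-5)*13^1 mod 1009 = 13, hash=844+13 mod 1009 = 857
Option C: s[0]='f'->'e', delta=(5-6)*13^5 mod 1009 = 19, hash=844+19 mod 1009 = 863 <-- target
Option D: s[0]='f'->'h', delta=(8-6)*13^5 mod 1009 = 971, hash=844+971 mod 1009 = 806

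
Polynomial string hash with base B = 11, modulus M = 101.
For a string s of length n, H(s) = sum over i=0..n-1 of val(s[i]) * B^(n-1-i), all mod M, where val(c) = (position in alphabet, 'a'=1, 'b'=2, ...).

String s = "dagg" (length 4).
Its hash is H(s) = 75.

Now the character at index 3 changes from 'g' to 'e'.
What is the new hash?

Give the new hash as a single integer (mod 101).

Answer: 73

Derivation:
val('g') = 7, val('e') = 5
Position k = 3, exponent = n-1-k = 0
B^0 mod M = 11^0 mod 101 = 1
Delta = (5 - 7) * 1 mod 101 = 99
New hash = (75 + 99) mod 101 = 73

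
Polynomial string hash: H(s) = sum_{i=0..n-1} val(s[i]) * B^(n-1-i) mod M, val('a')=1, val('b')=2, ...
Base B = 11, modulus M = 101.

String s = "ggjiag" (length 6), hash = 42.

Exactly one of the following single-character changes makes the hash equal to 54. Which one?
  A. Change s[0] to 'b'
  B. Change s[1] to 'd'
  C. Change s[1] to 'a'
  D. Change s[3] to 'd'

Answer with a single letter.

Option A: s[0]='g'->'b', delta=(2-7)*11^5 mod 101 = 18, hash=42+18 mod 101 = 60
Option B: s[1]='g'->'d', delta=(4-7)*11^4 mod 101 = 12, hash=42+12 mod 101 = 54 <-- target
Option C: s[1]='g'->'a', delta=(1-7)*11^4 mod 101 = 24, hash=42+24 mod 101 = 66
Option D: s[3]='i'->'d', delta=(4-9)*11^2 mod 101 = 1, hash=42+1 mod 101 = 43

Answer: B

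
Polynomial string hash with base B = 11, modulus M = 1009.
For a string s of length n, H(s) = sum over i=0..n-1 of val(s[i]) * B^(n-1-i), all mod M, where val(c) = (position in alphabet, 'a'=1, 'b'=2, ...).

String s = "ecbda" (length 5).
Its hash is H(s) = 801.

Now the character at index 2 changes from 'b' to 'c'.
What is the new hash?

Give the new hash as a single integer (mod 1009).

Answer: 922

Derivation:
val('b') = 2, val('c') = 3
Position k = 2, exponent = n-1-k = 2
B^2 mod M = 11^2 mod 1009 = 121
Delta = (3 - 2) * 121 mod 1009 = 121
New hash = (801 + 121) mod 1009 = 922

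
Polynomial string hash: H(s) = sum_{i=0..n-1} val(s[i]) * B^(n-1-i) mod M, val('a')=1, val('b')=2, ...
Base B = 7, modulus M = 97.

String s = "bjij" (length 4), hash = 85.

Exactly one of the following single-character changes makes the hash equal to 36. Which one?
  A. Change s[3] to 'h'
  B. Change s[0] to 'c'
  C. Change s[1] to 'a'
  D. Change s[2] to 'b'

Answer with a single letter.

Answer: D

Derivation:
Option A: s[3]='j'->'h', delta=(8-10)*7^0 mod 97 = 95, hash=85+95 mod 97 = 83
Option B: s[0]='b'->'c', delta=(3-2)*7^3 mod 97 = 52, hash=85+52 mod 97 = 40
Option C: s[1]='j'->'a', delta=(1-10)*7^2 mod 97 = 44, hash=85+44 mod 97 = 32
Option D: s[2]='i'->'b', delta=(2-9)*7^1 mod 97 = 48, hash=85+48 mod 97 = 36 <-- target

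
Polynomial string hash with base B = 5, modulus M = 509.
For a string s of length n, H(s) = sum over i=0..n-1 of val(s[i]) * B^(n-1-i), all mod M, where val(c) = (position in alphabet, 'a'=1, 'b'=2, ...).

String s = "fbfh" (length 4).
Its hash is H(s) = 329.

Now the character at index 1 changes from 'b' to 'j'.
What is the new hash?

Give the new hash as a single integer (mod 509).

Answer: 20

Derivation:
val('b') = 2, val('j') = 10
Position k = 1, exponent = n-1-k = 2
B^2 mod M = 5^2 mod 509 = 25
Delta = (10 - 2) * 25 mod 509 = 200
New hash = (329 + 200) mod 509 = 20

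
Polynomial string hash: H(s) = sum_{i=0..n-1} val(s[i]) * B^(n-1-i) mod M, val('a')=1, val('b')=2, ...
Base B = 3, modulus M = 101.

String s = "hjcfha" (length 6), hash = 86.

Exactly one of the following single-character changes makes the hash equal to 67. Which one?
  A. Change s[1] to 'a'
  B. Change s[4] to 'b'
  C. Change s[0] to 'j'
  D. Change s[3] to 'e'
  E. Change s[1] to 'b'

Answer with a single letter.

Answer: C

Derivation:
Option A: s[1]='j'->'a', delta=(1-10)*3^4 mod 101 = 79, hash=86+79 mod 101 = 64
Option B: s[4]='h'->'b', delta=(2-8)*3^1 mod 101 = 83, hash=86+83 mod 101 = 68
Option C: s[0]='h'->'j', delta=(10-8)*3^5 mod 101 = 82, hash=86+82 mod 101 = 67 <-- target
Option D: s[3]='f'->'e', delta=(5-6)*3^2 mod 101 = 92, hash=86+92 mod 101 = 77
Option E: s[1]='j'->'b', delta=(2-10)*3^4 mod 101 = 59, hash=86+59 mod 101 = 44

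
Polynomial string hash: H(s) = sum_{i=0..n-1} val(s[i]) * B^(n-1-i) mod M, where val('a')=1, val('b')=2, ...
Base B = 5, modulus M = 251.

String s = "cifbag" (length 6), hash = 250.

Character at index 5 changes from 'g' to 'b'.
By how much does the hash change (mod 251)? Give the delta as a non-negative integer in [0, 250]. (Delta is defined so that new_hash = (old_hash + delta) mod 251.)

Delta formula: (val(new) - val(old)) * B^(n-1-k) mod M
  val('b') - val('g') = 2 - 7 = -5
  B^(n-1-k) = 5^0 mod 251 = 1
  Delta = -5 * 1 mod 251 = 246

Answer: 246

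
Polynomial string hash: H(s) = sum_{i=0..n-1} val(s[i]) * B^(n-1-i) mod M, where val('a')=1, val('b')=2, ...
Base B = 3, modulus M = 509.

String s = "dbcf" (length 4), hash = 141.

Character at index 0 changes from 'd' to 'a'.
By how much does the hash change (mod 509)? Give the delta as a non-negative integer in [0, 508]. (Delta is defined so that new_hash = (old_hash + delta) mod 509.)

Answer: 428

Derivation:
Delta formula: (val(new) - val(old)) * B^(n-1-k) mod M
  val('a') - val('d') = 1 - 4 = -3
  B^(n-1-k) = 3^3 mod 509 = 27
  Delta = -3 * 27 mod 509 = 428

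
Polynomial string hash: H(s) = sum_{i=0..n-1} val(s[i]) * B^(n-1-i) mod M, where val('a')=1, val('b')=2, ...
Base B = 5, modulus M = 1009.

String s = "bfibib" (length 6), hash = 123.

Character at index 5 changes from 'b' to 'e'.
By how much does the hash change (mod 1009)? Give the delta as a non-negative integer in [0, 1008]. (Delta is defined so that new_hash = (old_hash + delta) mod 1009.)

Delta formula: (val(new) - val(old)) * B^(n-1-k) mod M
  val('e') - val('b') = 5 - 2 = 3
  B^(n-1-k) = 5^0 mod 1009 = 1
  Delta = 3 * 1 mod 1009 = 3

Answer: 3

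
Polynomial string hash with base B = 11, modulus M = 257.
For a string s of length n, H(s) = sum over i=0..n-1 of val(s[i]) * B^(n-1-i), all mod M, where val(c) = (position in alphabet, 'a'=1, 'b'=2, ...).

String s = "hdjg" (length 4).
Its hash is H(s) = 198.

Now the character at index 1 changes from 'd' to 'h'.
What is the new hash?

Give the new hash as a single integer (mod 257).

val('d') = 4, val('h') = 8
Position k = 1, exponent = n-1-k = 2
B^2 mod M = 11^2 mod 257 = 121
Delta = (8 - 4) * 121 mod 257 = 227
New hash = (198 + 227) mod 257 = 168

Answer: 168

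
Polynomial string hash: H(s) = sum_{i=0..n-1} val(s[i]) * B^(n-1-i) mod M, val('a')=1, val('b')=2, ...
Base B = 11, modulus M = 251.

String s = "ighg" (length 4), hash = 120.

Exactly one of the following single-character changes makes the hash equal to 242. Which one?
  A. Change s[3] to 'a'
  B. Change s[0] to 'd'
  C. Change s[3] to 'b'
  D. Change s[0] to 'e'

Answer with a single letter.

Option A: s[3]='g'->'a', delta=(1-7)*11^0 mod 251 = 245, hash=120+245 mod 251 = 114
Option B: s[0]='i'->'d', delta=(4-9)*11^3 mod 251 = 122, hash=120+122 mod 251 = 242 <-- target
Option C: s[3]='g'->'b', delta=(2-7)*11^0 mod 251 = 246, hash=120+246 mod 251 = 115
Option D: s[0]='i'->'e', delta=(5-9)*11^3 mod 251 = 198, hash=120+198 mod 251 = 67

Answer: B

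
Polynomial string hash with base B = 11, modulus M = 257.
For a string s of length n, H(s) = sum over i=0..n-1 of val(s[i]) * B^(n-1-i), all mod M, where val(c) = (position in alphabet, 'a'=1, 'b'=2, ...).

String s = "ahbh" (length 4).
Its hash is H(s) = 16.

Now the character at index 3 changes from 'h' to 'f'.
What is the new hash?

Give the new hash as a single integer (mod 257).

val('h') = 8, val('f') = 6
Position k = 3, exponent = n-1-k = 0
B^0 mod M = 11^0 mod 257 = 1
Delta = (6 - 8) * 1 mod 257 = 255
New hash = (16 + 255) mod 257 = 14

Answer: 14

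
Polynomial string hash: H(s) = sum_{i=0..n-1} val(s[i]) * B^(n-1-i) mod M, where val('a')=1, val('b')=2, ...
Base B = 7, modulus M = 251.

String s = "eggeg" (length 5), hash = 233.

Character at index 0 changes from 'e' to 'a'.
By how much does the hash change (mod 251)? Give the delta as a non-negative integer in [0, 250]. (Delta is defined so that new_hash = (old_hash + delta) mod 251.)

Answer: 185

Derivation:
Delta formula: (val(new) - val(old)) * B^(n-1-k) mod M
  val('a') - val('e') = 1 - 5 = -4
  B^(n-1-k) = 7^4 mod 251 = 142
  Delta = -4 * 142 mod 251 = 185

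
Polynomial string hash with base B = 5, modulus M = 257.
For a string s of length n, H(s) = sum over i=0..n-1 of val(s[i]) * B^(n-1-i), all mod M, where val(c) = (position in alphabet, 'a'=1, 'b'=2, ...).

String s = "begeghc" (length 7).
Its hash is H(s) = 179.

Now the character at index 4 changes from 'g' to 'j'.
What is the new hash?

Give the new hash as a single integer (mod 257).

val('g') = 7, val('j') = 10
Position k = 4, exponent = n-1-k = 2
B^2 mod M = 5^2 mod 257 = 25
Delta = (10 - 7) * 25 mod 257 = 75
New hash = (179 + 75) mod 257 = 254

Answer: 254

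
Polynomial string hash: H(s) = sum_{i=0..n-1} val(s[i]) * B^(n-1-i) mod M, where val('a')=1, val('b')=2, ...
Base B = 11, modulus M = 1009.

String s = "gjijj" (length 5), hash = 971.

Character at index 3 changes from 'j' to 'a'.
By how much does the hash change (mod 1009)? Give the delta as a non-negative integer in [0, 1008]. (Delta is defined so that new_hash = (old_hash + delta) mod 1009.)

Delta formula: (val(new) - val(old)) * B^(n-1-k) mod M
  val('a') - val('j') = 1 - 10 = -9
  B^(n-1-k) = 11^1 mod 1009 = 11
  Delta = -9 * 11 mod 1009 = 910

Answer: 910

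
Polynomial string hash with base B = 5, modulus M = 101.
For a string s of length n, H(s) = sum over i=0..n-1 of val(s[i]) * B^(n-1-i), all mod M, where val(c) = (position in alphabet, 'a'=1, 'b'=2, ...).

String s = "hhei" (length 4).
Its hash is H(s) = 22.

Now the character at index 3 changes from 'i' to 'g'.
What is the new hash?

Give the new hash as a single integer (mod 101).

val('i') = 9, val('g') = 7
Position k = 3, exponent = n-1-k = 0
B^0 mod M = 5^0 mod 101 = 1
Delta = (7 - 9) * 1 mod 101 = 99
New hash = (22 + 99) mod 101 = 20

Answer: 20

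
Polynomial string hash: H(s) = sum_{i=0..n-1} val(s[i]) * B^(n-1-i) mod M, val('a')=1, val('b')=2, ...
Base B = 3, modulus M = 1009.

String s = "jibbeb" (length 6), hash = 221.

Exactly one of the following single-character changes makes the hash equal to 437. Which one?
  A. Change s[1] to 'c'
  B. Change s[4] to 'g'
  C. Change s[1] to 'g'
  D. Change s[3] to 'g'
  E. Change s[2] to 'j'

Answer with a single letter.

Answer: E

Derivation:
Option A: s[1]='i'->'c', delta=(3-9)*3^4 mod 1009 = 523, hash=221+523 mod 1009 = 744
Option B: s[4]='e'->'g', delta=(7-5)*3^1 mod 1009 = 6, hash=221+6 mod 1009 = 227
Option C: s[1]='i'->'g', delta=(7-9)*3^4 mod 1009 = 847, hash=221+847 mod 1009 = 59
Option D: s[3]='b'->'g', delta=(7-2)*3^2 mod 1009 = 45, hash=221+45 mod 1009 = 266
Option E: s[2]='b'->'j', delta=(10-2)*3^3 mod 1009 = 216, hash=221+216 mod 1009 = 437 <-- target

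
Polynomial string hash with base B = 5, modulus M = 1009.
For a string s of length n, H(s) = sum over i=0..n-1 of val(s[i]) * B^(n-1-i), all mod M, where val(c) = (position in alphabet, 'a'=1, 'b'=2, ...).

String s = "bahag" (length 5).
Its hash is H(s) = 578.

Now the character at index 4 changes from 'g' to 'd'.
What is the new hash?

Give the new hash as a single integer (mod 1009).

Answer: 575

Derivation:
val('g') = 7, val('d') = 4
Position k = 4, exponent = n-1-k = 0
B^0 mod M = 5^0 mod 1009 = 1
Delta = (4 - 7) * 1 mod 1009 = 1006
New hash = (578 + 1006) mod 1009 = 575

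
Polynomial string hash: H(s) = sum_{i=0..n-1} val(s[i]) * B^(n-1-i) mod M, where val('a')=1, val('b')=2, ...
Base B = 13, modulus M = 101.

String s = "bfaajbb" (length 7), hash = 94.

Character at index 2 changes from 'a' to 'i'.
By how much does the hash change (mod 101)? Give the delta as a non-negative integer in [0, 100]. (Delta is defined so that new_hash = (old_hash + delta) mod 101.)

Answer: 26

Derivation:
Delta formula: (val(new) - val(old)) * B^(n-1-k) mod M
  val('i') - val('a') = 9 - 1 = 8
  B^(n-1-k) = 13^4 mod 101 = 79
  Delta = 8 * 79 mod 101 = 26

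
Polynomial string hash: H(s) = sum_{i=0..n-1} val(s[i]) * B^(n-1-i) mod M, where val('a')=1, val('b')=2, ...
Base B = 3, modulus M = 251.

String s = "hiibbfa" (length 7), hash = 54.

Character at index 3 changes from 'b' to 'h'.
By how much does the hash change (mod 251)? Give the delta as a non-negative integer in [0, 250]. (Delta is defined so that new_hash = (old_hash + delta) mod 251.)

Answer: 162

Derivation:
Delta formula: (val(new) - val(old)) * B^(n-1-k) mod M
  val('h') - val('b') = 8 - 2 = 6
  B^(n-1-k) = 3^3 mod 251 = 27
  Delta = 6 * 27 mod 251 = 162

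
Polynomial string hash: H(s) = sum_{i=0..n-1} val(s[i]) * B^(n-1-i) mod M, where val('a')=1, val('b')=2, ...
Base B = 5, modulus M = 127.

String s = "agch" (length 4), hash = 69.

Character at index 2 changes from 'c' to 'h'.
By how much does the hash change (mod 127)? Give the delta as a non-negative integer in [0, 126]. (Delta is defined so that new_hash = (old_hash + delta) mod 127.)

Answer: 25

Derivation:
Delta formula: (val(new) - val(old)) * B^(n-1-k) mod M
  val('h') - val('c') = 8 - 3 = 5
  B^(n-1-k) = 5^1 mod 127 = 5
  Delta = 5 * 5 mod 127 = 25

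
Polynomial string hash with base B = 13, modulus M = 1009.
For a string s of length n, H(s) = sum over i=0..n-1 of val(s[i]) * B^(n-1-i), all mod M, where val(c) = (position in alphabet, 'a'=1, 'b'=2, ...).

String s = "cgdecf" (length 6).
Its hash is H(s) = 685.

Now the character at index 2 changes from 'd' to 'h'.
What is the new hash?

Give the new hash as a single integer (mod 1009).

val('d') = 4, val('h') = 8
Position k = 2, exponent = n-1-k = 3
B^3 mod M = 13^3 mod 1009 = 179
Delta = (8 - 4) * 179 mod 1009 = 716
New hash = (685 + 716) mod 1009 = 392

Answer: 392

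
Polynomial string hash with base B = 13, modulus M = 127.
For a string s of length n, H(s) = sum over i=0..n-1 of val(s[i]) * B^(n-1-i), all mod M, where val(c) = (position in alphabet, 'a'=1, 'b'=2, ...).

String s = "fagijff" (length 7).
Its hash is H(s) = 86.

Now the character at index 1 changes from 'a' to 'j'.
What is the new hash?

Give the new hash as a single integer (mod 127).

Answer: 99

Derivation:
val('a') = 1, val('j') = 10
Position k = 1, exponent = n-1-k = 5
B^5 mod M = 13^5 mod 127 = 72
Delta = (10 - 1) * 72 mod 127 = 13
New hash = (86 + 13) mod 127 = 99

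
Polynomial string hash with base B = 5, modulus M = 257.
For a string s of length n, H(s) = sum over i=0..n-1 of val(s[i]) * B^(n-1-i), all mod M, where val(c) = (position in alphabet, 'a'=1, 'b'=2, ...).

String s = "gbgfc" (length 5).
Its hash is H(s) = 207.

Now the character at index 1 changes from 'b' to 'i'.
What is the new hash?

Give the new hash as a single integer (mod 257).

Answer: 54

Derivation:
val('b') = 2, val('i') = 9
Position k = 1, exponent = n-1-k = 3
B^3 mod M = 5^3 mod 257 = 125
Delta = (9 - 2) * 125 mod 257 = 104
New hash = (207 + 104) mod 257 = 54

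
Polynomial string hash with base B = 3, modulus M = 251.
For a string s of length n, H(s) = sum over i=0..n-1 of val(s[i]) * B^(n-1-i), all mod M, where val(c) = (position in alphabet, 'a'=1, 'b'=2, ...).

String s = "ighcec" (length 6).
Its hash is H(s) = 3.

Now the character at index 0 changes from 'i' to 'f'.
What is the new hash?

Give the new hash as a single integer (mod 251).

val('i') = 9, val('f') = 6
Position k = 0, exponent = n-1-k = 5
B^5 mod M = 3^5 mod 251 = 243
Delta = (6 - 9) * 243 mod 251 = 24
New hash = (3 + 24) mod 251 = 27

Answer: 27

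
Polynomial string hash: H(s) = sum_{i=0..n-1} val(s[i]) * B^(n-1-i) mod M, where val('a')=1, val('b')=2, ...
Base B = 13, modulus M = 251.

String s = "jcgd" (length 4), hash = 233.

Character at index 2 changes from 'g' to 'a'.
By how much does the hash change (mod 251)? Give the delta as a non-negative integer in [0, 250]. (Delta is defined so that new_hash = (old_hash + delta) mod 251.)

Answer: 173

Derivation:
Delta formula: (val(new) - val(old)) * B^(n-1-k) mod M
  val('a') - val('g') = 1 - 7 = -6
  B^(n-1-k) = 13^1 mod 251 = 13
  Delta = -6 * 13 mod 251 = 173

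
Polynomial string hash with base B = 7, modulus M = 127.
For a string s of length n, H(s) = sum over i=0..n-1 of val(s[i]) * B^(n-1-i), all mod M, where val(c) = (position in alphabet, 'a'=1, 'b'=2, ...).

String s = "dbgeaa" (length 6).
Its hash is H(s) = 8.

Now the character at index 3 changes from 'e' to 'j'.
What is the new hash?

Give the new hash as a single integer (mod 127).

val('e') = 5, val('j') = 10
Position k = 3, exponent = n-1-k = 2
B^2 mod M = 7^2 mod 127 = 49
Delta = (10 - 5) * 49 mod 127 = 118
New hash = (8 + 118) mod 127 = 126

Answer: 126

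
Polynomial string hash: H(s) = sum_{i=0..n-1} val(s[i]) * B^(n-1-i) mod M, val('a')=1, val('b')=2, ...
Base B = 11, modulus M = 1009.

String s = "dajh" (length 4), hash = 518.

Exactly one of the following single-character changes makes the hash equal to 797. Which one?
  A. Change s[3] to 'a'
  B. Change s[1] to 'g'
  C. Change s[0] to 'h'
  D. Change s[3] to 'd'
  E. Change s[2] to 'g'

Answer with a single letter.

Option A: s[3]='h'->'a', delta=(1-8)*11^0 mod 1009 = 1002, hash=518+1002 mod 1009 = 511
Option B: s[1]='a'->'g', delta=(7-1)*11^2 mod 1009 = 726, hash=518+726 mod 1009 = 235
Option C: s[0]='d'->'h', delta=(8-4)*11^3 mod 1009 = 279, hash=518+279 mod 1009 = 797 <-- target
Option D: s[3]='h'->'d', delta=(4-8)*11^0 mod 1009 = 1005, hash=518+1005 mod 1009 = 514
Option E: s[2]='j'->'g', delta=(7-10)*11^1 mod 1009 = 976, hash=518+976 mod 1009 = 485

Answer: C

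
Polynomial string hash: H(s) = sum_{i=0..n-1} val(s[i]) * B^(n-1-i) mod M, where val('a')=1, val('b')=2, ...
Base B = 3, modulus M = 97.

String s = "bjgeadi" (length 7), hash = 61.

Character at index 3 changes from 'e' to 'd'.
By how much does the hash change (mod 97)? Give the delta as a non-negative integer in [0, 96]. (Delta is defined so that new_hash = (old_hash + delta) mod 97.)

Answer: 70

Derivation:
Delta formula: (val(new) - val(old)) * B^(n-1-k) mod M
  val('d') - val('e') = 4 - 5 = -1
  B^(n-1-k) = 3^3 mod 97 = 27
  Delta = -1 * 27 mod 97 = 70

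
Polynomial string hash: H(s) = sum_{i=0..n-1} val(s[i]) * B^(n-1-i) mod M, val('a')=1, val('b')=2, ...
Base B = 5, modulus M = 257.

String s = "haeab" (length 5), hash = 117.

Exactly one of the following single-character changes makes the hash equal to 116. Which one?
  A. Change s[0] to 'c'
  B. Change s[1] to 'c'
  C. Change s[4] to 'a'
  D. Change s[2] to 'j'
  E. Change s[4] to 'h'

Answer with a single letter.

Option A: s[0]='h'->'c', delta=(3-8)*5^4 mod 257 = 216, hash=117+216 mod 257 = 76
Option B: s[1]='a'->'c', delta=(3-1)*5^3 mod 257 = 250, hash=117+250 mod 257 = 110
Option C: s[4]='b'->'a', delta=(1-2)*5^0 mod 257 = 256, hash=117+256 mod 257 = 116 <-- target
Option D: s[2]='e'->'j', delta=(10-5)*5^2 mod 257 = 125, hash=117+125 mod 257 = 242
Option E: s[4]='b'->'h', delta=(8-2)*5^0 mod 257 = 6, hash=117+6 mod 257 = 123

Answer: C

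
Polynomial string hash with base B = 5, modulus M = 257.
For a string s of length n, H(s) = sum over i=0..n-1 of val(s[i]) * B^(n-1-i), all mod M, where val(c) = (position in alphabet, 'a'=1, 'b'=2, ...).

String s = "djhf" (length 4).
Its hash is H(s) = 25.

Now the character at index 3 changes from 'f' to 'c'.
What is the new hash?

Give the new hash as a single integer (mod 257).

val('f') = 6, val('c') = 3
Position k = 3, exponent = n-1-k = 0
B^0 mod M = 5^0 mod 257 = 1
Delta = (3 - 6) * 1 mod 257 = 254
New hash = (25 + 254) mod 257 = 22

Answer: 22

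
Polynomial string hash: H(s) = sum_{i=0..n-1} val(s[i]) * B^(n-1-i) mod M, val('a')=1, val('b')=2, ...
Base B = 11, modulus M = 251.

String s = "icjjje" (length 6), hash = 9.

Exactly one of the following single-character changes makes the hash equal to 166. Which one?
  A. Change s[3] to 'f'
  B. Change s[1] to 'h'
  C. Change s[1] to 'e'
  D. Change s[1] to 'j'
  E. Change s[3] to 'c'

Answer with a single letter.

Answer: E

Derivation:
Option A: s[3]='j'->'f', delta=(6-10)*11^2 mod 251 = 18, hash=9+18 mod 251 = 27
Option B: s[1]='c'->'h', delta=(8-3)*11^4 mod 251 = 164, hash=9+164 mod 251 = 173
Option C: s[1]='c'->'e', delta=(5-3)*11^4 mod 251 = 166, hash=9+166 mod 251 = 175
Option D: s[1]='c'->'j', delta=(10-3)*11^4 mod 251 = 79, hash=9+79 mod 251 = 88
Option E: s[3]='j'->'c', delta=(3-10)*11^2 mod 251 = 157, hash=9+157 mod 251 = 166 <-- target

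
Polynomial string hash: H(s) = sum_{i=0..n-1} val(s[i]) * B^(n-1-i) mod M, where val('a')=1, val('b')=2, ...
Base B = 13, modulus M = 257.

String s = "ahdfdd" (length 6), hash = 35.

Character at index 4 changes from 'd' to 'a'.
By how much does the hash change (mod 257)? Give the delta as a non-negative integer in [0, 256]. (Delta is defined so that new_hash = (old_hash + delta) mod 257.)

Delta formula: (val(new) - val(old)) * B^(n-1-k) mod M
  val('a') - val('d') = 1 - 4 = -3
  B^(n-1-k) = 13^1 mod 257 = 13
  Delta = -3 * 13 mod 257 = 218

Answer: 218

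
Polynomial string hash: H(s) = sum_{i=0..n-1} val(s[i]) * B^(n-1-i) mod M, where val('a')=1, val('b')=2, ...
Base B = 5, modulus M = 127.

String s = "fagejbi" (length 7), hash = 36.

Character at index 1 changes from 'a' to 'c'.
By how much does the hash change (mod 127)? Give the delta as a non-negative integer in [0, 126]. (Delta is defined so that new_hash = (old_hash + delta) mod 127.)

Answer: 27

Derivation:
Delta formula: (val(new) - val(old)) * B^(n-1-k) mod M
  val('c') - val('a') = 3 - 1 = 2
  B^(n-1-k) = 5^5 mod 127 = 77
  Delta = 2 * 77 mod 127 = 27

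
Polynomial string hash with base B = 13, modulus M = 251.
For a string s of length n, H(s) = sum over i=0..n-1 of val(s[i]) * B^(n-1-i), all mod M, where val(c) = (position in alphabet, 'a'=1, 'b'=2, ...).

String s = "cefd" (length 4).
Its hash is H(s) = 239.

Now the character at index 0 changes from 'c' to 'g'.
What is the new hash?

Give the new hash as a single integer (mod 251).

val('c') = 3, val('g') = 7
Position k = 0, exponent = n-1-k = 3
B^3 mod M = 13^3 mod 251 = 189
Delta = (7 - 3) * 189 mod 251 = 3
New hash = (239 + 3) mod 251 = 242

Answer: 242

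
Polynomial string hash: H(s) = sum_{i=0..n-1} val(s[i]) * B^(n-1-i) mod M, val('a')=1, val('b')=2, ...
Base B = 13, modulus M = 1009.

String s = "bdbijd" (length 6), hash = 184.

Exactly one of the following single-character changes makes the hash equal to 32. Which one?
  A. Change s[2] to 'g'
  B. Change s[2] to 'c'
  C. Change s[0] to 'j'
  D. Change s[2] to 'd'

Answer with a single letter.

Answer: C

Derivation:
Option A: s[2]='b'->'g', delta=(7-2)*13^3 mod 1009 = 895, hash=184+895 mod 1009 = 70
Option B: s[2]='b'->'c', delta=(3-2)*13^3 mod 1009 = 179, hash=184+179 mod 1009 = 363
Option C: s[0]='b'->'j', delta=(10-2)*13^5 mod 1009 = 857, hash=184+857 mod 1009 = 32 <-- target
Option D: s[2]='b'->'d', delta=(4-2)*13^3 mod 1009 = 358, hash=184+358 mod 1009 = 542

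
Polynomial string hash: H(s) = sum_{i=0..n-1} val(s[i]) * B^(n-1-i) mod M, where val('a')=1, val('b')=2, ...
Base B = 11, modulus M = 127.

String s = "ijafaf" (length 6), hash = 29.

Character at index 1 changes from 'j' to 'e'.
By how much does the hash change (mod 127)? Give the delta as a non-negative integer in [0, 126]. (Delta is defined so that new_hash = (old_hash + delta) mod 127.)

Answer: 74

Derivation:
Delta formula: (val(new) - val(old)) * B^(n-1-k) mod M
  val('e') - val('j') = 5 - 10 = -5
  B^(n-1-k) = 11^4 mod 127 = 36
  Delta = -5 * 36 mod 127 = 74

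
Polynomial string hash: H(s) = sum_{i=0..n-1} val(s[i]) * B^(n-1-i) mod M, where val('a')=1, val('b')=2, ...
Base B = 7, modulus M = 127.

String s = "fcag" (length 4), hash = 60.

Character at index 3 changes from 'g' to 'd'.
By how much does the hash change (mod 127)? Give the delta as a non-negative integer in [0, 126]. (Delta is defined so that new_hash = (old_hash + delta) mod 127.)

Delta formula: (val(new) - val(old)) * B^(n-1-k) mod M
  val('d') - val('g') = 4 - 7 = -3
  B^(n-1-k) = 7^0 mod 127 = 1
  Delta = -3 * 1 mod 127 = 124

Answer: 124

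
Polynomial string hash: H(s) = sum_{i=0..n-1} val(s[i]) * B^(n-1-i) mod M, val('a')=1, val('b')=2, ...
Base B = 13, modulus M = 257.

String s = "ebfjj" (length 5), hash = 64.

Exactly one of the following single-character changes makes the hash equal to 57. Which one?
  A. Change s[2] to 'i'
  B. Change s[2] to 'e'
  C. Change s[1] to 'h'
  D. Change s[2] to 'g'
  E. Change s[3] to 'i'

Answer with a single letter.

Answer: A

Derivation:
Option A: s[2]='f'->'i', delta=(9-6)*13^2 mod 257 = 250, hash=64+250 mod 257 = 57 <-- target
Option B: s[2]='f'->'e', delta=(5-6)*13^2 mod 257 = 88, hash=64+88 mod 257 = 152
Option C: s[1]='b'->'h', delta=(8-2)*13^3 mod 257 = 75, hash=64+75 mod 257 = 139
Option D: s[2]='f'->'g', delta=(7-6)*13^2 mod 257 = 169, hash=64+169 mod 257 = 233
Option E: s[3]='j'->'i', delta=(9-10)*13^1 mod 257 = 244, hash=64+244 mod 257 = 51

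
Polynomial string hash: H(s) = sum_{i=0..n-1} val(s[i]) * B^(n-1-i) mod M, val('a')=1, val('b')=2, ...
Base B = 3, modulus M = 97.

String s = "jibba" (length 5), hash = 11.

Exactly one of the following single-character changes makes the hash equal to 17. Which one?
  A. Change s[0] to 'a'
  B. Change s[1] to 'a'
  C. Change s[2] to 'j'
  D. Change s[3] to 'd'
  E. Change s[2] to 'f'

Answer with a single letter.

Option A: s[0]='j'->'a', delta=(1-10)*3^4 mod 97 = 47, hash=11+47 mod 97 = 58
Option B: s[1]='i'->'a', delta=(1-9)*3^3 mod 97 = 75, hash=11+75 mod 97 = 86
Option C: s[2]='b'->'j', delta=(10-2)*3^2 mod 97 = 72, hash=11+72 mod 97 = 83
Option D: s[3]='b'->'d', delta=(4-2)*3^1 mod 97 = 6, hash=11+6 mod 97 = 17 <-- target
Option E: s[2]='b'->'f', delta=(6-2)*3^2 mod 97 = 36, hash=11+36 mod 97 = 47

Answer: D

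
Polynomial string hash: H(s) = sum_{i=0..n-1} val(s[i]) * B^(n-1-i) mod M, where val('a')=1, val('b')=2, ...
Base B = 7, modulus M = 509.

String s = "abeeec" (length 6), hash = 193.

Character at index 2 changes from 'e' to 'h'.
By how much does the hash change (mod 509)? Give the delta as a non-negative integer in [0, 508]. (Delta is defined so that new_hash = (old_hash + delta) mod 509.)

Answer: 11

Derivation:
Delta formula: (val(new) - val(old)) * B^(n-1-k) mod M
  val('h') - val('e') = 8 - 5 = 3
  B^(n-1-k) = 7^3 mod 509 = 343
  Delta = 3 * 343 mod 509 = 11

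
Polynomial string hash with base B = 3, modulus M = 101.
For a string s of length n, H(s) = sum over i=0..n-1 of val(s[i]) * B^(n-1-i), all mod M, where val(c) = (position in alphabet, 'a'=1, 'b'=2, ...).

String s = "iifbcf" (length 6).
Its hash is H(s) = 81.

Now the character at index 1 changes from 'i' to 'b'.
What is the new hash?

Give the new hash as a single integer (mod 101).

val('i') = 9, val('b') = 2
Position k = 1, exponent = n-1-k = 4
B^4 mod M = 3^4 mod 101 = 81
Delta = (2 - 9) * 81 mod 101 = 39
New hash = (81 + 39) mod 101 = 19

Answer: 19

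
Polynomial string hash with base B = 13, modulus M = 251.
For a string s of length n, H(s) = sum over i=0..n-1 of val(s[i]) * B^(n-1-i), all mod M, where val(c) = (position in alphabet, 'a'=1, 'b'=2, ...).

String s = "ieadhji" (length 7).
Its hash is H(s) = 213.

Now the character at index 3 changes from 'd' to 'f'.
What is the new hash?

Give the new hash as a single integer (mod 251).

Answer: 89

Derivation:
val('d') = 4, val('f') = 6
Position k = 3, exponent = n-1-k = 3
B^3 mod M = 13^3 mod 251 = 189
Delta = (6 - 4) * 189 mod 251 = 127
New hash = (213 + 127) mod 251 = 89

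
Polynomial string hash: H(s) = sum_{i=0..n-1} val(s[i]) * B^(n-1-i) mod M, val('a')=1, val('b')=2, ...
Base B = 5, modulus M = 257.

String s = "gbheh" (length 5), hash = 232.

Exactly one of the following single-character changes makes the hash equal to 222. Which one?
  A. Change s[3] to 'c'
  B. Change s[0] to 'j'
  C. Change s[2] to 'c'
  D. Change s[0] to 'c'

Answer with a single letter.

Answer: A

Derivation:
Option A: s[3]='e'->'c', delta=(3-5)*5^1 mod 257 = 247, hash=232+247 mod 257 = 222 <-- target
Option B: s[0]='g'->'j', delta=(10-7)*5^4 mod 257 = 76, hash=232+76 mod 257 = 51
Option C: s[2]='h'->'c', delta=(3-8)*5^2 mod 257 = 132, hash=232+132 mod 257 = 107
Option D: s[0]='g'->'c', delta=(3-7)*5^4 mod 257 = 70, hash=232+70 mod 257 = 45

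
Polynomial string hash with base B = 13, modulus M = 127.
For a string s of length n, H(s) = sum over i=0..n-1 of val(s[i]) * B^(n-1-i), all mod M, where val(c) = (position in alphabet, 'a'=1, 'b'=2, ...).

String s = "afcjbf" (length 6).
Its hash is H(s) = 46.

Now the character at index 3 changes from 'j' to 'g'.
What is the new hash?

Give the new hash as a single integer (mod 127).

Answer: 47

Derivation:
val('j') = 10, val('g') = 7
Position k = 3, exponent = n-1-k = 2
B^2 mod M = 13^2 mod 127 = 42
Delta = (7 - 10) * 42 mod 127 = 1
New hash = (46 + 1) mod 127 = 47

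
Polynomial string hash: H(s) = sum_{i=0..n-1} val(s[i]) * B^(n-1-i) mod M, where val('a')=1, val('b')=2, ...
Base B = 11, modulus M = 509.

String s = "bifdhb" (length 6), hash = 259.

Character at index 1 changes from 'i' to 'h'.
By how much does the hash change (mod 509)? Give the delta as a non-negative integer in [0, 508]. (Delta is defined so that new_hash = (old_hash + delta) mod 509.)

Delta formula: (val(new) - val(old)) * B^(n-1-k) mod M
  val('h') - val('i') = 8 - 9 = -1
  B^(n-1-k) = 11^4 mod 509 = 389
  Delta = -1 * 389 mod 509 = 120

Answer: 120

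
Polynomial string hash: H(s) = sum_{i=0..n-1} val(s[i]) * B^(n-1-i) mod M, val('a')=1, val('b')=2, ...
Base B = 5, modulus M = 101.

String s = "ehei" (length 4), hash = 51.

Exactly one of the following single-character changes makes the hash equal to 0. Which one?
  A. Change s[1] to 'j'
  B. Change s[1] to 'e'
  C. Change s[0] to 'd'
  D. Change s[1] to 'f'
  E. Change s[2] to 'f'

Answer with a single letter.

Option A: s[1]='h'->'j', delta=(10-8)*5^2 mod 101 = 50, hash=51+50 mod 101 = 0 <-- target
Option B: s[1]='h'->'e', delta=(5-8)*5^2 mod 101 = 26, hash=51+26 mod 101 = 77
Option C: s[0]='e'->'d', delta=(4-5)*5^3 mod 101 = 77, hash=51+77 mod 101 = 27
Option D: s[1]='h'->'f', delta=(6-8)*5^2 mod 101 = 51, hash=51+51 mod 101 = 1
Option E: s[2]='e'->'f', delta=(6-5)*5^1 mod 101 = 5, hash=51+5 mod 101 = 56

Answer: A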